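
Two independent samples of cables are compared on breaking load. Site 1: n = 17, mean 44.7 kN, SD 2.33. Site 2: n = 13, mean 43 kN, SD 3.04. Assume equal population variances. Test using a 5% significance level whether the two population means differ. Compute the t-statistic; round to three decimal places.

Let group 1 = site 1, group 2 = site 2. H0: μ_1 = μ_2; H1: μ_1 ≠ μ_2 (two-sample pooled-variance t-test, two-sided).
s_p² = [(17−1)·2.33² + (13−1)·3.04²]/(17+13−2) = 7.06291
t = (44.7 − 43)/√[7.06291·(1/17 + 1/13)] = 1.736
df = n₁ + n₂ − 2 = 28
Two-sided p-value ≈ 0.0935
Since p ≈ 0.0935 > α = 0.05, fail to reject H0; the data do not provide sufficient evidence against H0.

1.736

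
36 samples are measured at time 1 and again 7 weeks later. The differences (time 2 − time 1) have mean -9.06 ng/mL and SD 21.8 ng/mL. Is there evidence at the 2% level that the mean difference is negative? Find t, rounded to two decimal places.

-2.49

H0: μ_d = 0; H1: μ_d < 0 (paired t-test on the differences, left-tailed).
t = d̄/(s_d/√n) = -9.06/(21.8/√36) = -2.49
df = n − 1 = 35
p-value = P(T ≤ -2.49) ≈ 0.009
Since p ≈ 0.009 < α = 0.02, reject H0; the data support H1.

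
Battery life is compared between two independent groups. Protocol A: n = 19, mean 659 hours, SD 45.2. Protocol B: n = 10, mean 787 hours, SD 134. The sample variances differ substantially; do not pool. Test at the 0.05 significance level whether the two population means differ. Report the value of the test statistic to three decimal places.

Let group 1 = protocol A, group 2 = protocol B. H0: μ_1 = μ_2; H1: μ_1 ≠ μ_2 (Welch's two-sample t-test, two-sided).
t = (x̄_1 − x̄_2)/√(s_1²/n_1 + s_2²/n_2) = (659 − 787)/√(45.2²/19 + 134²/10) = -2.934
Welch–Satterthwaite df ≈ 10.09
Two-sided p-value ≈ 0.015
Since p ≈ 0.015 < α = 0.05, reject H0; the data support H1.

-2.934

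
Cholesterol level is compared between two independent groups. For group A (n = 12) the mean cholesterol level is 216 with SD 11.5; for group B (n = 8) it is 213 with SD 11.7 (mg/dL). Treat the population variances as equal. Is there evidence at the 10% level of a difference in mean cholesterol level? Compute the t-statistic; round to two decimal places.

0.57

Let group 1 = group A, group 2 = group B. H0: μ_1 = μ_2; H1: μ_1 ≠ μ_2 (two-sample pooled-variance t-test, two-sided).
s_p² = [(12−1)·11.5² + (8−1)·11.7²]/(12+8−2) = 134.054
t = (216 − 213)/√[134.054·(1/12 + 1/8)] = 0.57
df = n₁ + n₂ − 2 = 18
Two-sided p-value ≈ 0.5773
Since p ≈ 0.5773 > α = 0.1, fail to reject H0; the data do not provide sufficient evidence against H0.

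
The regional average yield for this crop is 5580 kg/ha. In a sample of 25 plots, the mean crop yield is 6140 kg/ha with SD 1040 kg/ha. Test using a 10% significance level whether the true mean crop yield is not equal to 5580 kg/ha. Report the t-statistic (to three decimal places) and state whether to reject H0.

t = 2.692; reject H0

H0: μ = 5580; H1: μ ≠ 5580 (one-sample t-test, two-sided).
t = (x̄ − μ₀)/(s/√n) = (6140 − 5580)/(1040/√25) = 2.692
df = n − 1 = 24
Two-sided p-value ≈ 0.013
Since p ≈ 0.013 < α = 0.1, reject H0; the evidence is statistically significant.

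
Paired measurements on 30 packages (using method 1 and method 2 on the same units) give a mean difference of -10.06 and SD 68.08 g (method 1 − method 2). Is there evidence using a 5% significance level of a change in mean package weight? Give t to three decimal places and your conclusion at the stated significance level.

t = -0.809; fail to reject H0

H0: μ_d = 0; H1: μ_d ≠ 0 (paired t-test on the differences, two-sided).
t = d̄/(s_d/√n) = -10.06/(68.08/√30) = -0.809
df = n − 1 = 29
Two-sided p-value ≈ 0.425
Since p ≈ 0.425 > α = 0.05, fail to reject H0; the evidence is not statistically significant.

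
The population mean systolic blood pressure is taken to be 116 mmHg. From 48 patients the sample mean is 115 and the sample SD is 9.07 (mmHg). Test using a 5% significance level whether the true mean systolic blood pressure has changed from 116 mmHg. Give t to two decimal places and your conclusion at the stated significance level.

H0: μ = 116; H1: μ ≠ 116 (one-sample t-test, two-sided).
t = (x̄ − μ₀)/(s/√n) = (115 − 116)/(9.07/√48) = -0.76
df = n − 1 = 47
Two-sided p-value ≈ 0.4488
Since p ≈ 0.4488 > α = 0.05, fail to reject H0; the evidence is not statistically significant.

t = -0.76; fail to reject H0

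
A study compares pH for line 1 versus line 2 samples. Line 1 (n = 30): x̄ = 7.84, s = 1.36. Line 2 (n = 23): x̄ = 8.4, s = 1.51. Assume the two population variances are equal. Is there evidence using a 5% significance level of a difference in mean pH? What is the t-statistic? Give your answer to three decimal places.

Let group 1 = line 1, group 2 = line 2. H0: μ_1 = μ_2; H1: μ_1 ≠ μ_2 (two-sample pooled-variance t-test, two-sided).
s_p² = [(30−1)·1.36² + (23−1)·1.51²]/(30+23−2) = 2.03531
t = (7.84 − 8.4)/√[2.03531·(1/30 + 1/23)] = -1.416
df = n₁ + n₂ − 2 = 51
Two-sided p-value ≈ 0.163
Since p ≈ 0.163 > α = 0.05, fail to reject H0; the data do not provide sufficient evidence against H0.

-1.416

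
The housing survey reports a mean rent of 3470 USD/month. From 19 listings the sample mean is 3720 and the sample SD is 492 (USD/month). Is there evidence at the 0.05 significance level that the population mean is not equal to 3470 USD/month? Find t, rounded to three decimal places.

H0: μ = 3470; H1: μ ≠ 3470 (one-sample t-test, two-sided).
t = (x̄ − μ₀)/(s/√n) = (3720 − 3470)/(492/√19) = 2.215
df = n − 1 = 18
Two-sided p-value ≈ 0.040
Since p ≈ 0.040 < α = 0.05, reject H0; the data support H1.

2.215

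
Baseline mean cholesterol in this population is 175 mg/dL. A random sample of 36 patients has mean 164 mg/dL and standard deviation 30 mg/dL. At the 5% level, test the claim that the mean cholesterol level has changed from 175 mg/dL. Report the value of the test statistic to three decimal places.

H0: μ = 175; H1: μ ≠ 175 (one-sample t-test, two-sided).
t = (x̄ − μ₀)/(s/√n) = (164 − 175)/(30/√36) = -2.200
df = n − 1 = 35
Two-sided p-value ≈ 0.0345
Since p ≈ 0.0345 < α = 0.05, reject H0; the data support H1.

-2.200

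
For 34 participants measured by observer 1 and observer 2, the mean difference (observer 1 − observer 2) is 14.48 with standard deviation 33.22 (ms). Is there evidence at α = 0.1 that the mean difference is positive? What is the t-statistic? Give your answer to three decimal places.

H0: μ_d = 0; H1: μ_d > 0 (paired t-test on the differences, right-tailed).
t = d̄/(s_d/√n) = 14.48/(33.22/√34) = 2.542
df = n − 1 = 33
p-value = P(T ≥ 2.542) ≈ 0.0080
Since p ≈ 0.0080 < α = 0.1, reject H0; the evidence is statistically significant.

2.542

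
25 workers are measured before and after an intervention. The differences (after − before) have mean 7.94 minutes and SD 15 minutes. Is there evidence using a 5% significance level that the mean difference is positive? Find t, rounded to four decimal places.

2.6467

H0: μ_d = 0; H1: μ_d > 0 (paired t-test on the differences, right-tailed).
t = d̄/(s_d/√n) = 7.94/(15/√25) = 2.6467
df = n − 1 = 24
p-value = P(T ≥ 2.6467) ≈ 0.0071
Since p ≈ 0.0071 < α = 0.05, reject H0; the data support H1.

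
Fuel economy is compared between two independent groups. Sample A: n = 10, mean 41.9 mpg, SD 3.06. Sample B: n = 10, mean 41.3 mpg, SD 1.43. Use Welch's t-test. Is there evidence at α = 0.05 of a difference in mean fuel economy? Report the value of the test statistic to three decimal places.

Let group 1 = sample A, group 2 = sample B. H0: μ_1 = μ_2; H1: μ_1 ≠ μ_2 (Welch's two-sample t-test, two-sided).
t = (x̄_1 − x̄_2)/√(s_1²/n_1 + s_2²/n_2) = (41.9 − 41.3)/√(3.06²/10 + 1.43²/10) = 0.562
Welch–Satterthwaite df ≈ 12.75
Two-sided p-value ≈ 0.584
Since p ≈ 0.584 > α = 0.05, fail to reject H0; the data do not provide sufficient evidence against H0.

0.562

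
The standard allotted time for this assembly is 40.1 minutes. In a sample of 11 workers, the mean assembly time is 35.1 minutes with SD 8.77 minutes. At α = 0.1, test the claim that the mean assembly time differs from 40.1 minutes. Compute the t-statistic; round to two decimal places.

-1.89

H0: μ = 40.1; H1: μ ≠ 40.1 (one-sample t-test, two-sided).
t = (x̄ − μ₀)/(s/√n) = (35.1 − 40.1)/(8.77/√11) = -1.89
df = n − 1 = 10
Two-sided p-value ≈ 0.0879
Since p ≈ 0.0879 < α = 0.1, reject H0; the data support H1.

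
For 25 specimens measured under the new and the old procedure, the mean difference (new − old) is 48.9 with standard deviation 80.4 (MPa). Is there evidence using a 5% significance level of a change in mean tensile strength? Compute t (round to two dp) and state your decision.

H0: μ_d = 0; H1: μ_d ≠ 0 (paired t-test on the differences, two-sided).
t = d̄/(s_d/√n) = 48.9/(80.4/√25) = 3.04
df = n − 1 = 24
Two-sided p-value ≈ 0.006
Since p ≈ 0.006 < α = 0.05, reject H0; the evidence is statistically significant.

t = 3.04; reject H0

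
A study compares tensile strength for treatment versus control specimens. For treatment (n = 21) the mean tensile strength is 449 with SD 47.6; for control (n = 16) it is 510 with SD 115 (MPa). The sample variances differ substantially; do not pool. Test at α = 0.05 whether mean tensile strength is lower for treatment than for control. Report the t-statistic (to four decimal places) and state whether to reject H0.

t = -1.9955; reject H0

Let group 1 = treatment, group 2 = control. H0: μ_1 = μ_2; H1: μ_1 < μ_2 (Welch's two-sample t-test, left-tailed).
t = (x̄_1 − x̄_2)/√(s_1²/n_1 + s_2²/n_2) = (449 − 510)/√(47.6²/21 + 115²/16) = -1.9955
Welch–Satterthwaite df ≈ 18.93
p-value = P(T ≤ -1.9955) ≈ 0.0303
Since p ≈ 0.0303 < α = 0.05, reject H0; the evidence is statistically significant.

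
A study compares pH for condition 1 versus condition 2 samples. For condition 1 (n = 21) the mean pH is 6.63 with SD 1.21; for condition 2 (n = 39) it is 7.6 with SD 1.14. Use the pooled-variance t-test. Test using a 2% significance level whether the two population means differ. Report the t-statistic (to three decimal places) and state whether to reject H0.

t = -3.077; reject H0

Let group 1 = condition 1, group 2 = condition 2. H0: μ_1 = μ_2; H1: μ_1 ≠ μ_2 (two-sample pooled-variance t-test, two-sided).
s_p² = [(21−1)·1.21² + (39−1)·1.14²]/(21+39−2) = 1.35632
t = (6.63 − 7.6)/√[1.35632·(1/21 + 1/39)] = -3.077
df = n₁ + n₂ − 2 = 58
Two-sided p-value ≈ 0.0032
Since p ≈ 0.0032 < α = 0.02, reject H0; the data support H1.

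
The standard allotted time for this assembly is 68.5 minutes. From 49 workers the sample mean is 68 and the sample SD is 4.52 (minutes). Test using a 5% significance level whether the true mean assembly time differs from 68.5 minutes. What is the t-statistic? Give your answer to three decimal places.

H0: μ = 68.5; H1: μ ≠ 68.5 (one-sample t-test, two-sided).
t = (x̄ − μ₀)/(s/√n) = (68 − 68.5)/(4.52/√49) = -0.774
df = n − 1 = 48
Two-sided p-value ≈ 0.4425
Since p ≈ 0.4425 > α = 0.05, fail to reject H0; the data do not provide sufficient evidence against H0.

-0.774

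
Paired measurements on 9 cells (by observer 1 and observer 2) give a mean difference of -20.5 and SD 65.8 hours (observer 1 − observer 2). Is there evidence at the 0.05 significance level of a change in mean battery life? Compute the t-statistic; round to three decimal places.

H0: μ_d = 0; H1: μ_d ≠ 0 (paired t-test on the differences, two-sided).
t = d̄/(s_d/√n) = -20.5/(65.8/√9) = -0.935
df = n − 1 = 8
Two-sided p-value ≈ 0.3773
Since p ≈ 0.3773 > α = 0.05, fail to reject H0; the evidence is not statistically significant.

-0.935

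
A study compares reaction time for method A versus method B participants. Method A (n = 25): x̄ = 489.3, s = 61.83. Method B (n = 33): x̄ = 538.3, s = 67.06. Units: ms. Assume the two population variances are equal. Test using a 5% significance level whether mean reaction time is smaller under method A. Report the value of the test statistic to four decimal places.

-2.8488

Let group 1 = method A, group 2 = method B. H0: μ_1 = μ_2; H1: μ_1 < μ_2 (two-sample pooled-variance t-test, left-tailed).
s_p² = [(25−1)·61.83² + (33−1)·67.06²]/(25+33−2) = 4208.15
t = (489.3 − 538.3)/√[4208.15·(1/25 + 1/33)] = -2.8488
df = n₁ + n₂ − 2 = 56
p-value = P(T ≤ -2.8488) ≈ 0.003
Since p ≈ 0.003 < α = 0.05, reject H0; the evidence is statistically significant.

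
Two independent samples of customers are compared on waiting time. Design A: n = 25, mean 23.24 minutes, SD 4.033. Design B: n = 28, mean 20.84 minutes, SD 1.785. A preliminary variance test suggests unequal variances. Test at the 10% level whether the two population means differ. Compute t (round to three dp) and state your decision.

Let group 1 = design A, group 2 = design B. H0: μ_1 = μ_2; H1: μ_1 ≠ μ_2 (Welch's two-sample t-test, two-sided).
t = (x̄_1 − x̄_2)/√(s_1²/n_1 + s_2²/n_2) = (23.24 − 20.84)/√(4.033²/25 + 1.785²/28) = 2.745
Welch–Satterthwaite df ≈ 32.25
Two-sided p-value ≈ 0.010
Since p ≈ 0.010 < α = 0.1, reject H0; the data support H1.

t = 2.745; reject H0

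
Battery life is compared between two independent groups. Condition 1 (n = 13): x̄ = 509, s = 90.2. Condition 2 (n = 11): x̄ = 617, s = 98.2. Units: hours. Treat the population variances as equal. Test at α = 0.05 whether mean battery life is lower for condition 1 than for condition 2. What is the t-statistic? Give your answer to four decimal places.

-2.8069

Let group 1 = condition 1, group 2 = condition 2. H0: μ_1 = μ_2; H1: μ_1 < μ_2 (two-sample pooled-variance t-test, left-tailed).
s_p² = [(13−1)·90.2² + (11−1)·98.2²]/(13+11−2) = 8821.13
t = (509 − 617)/√[8821.13·(1/13 + 1/11)] = -2.8069
df = n₁ + n₂ − 2 = 22
p-value = P(T ≤ -2.8069) ≈ 0.0051
Since p ≈ 0.0051 < α = 0.05, reject H0; the evidence is statistically significant.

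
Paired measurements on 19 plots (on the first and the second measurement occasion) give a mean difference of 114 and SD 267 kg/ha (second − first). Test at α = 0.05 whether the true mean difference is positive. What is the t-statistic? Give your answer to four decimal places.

1.8611

H0: μ_d = 0; H1: μ_d > 0 (paired t-test on the differences, right-tailed).
t = d̄/(s_d/√n) = 114/(267/√19) = 1.8611
df = n − 1 = 18
p-value = P(T ≥ 1.8611) ≈ 0.0396
Since p ≈ 0.0396 < α = 0.05, reject H0; the data support H1.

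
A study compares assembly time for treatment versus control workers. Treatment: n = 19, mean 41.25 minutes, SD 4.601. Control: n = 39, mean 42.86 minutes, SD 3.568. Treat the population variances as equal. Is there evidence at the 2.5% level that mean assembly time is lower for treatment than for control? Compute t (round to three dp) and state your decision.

t = -1.464; fail to reject H0

Let group 1 = treatment, group 2 = control. H0: μ_1 = μ_2; H1: μ_1 < μ_2 (two-sample pooled-variance t-test, left-tailed).
s_p² = [(19−1)·4.601² + (39−1)·3.568²]/(19+39−2) = 15.443
t = (41.25 − 42.86)/√[15.443·(1/19 + 1/39)] = -1.464
df = n₁ + n₂ − 2 = 56
p-value = P(T ≤ -1.464) ≈ 0.074
Since p ≈ 0.074 > α = 0.025, fail to reject H0; the data do not provide sufficient evidence against H0.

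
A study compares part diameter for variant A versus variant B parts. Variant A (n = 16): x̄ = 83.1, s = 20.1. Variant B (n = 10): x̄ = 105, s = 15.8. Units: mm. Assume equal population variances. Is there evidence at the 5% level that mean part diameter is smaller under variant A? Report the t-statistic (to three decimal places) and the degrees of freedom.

t = -2.920, df = 24

Let group 1 = variant A, group 2 = variant B. H0: μ_1 = μ_2; H1: μ_1 < μ_2 (two-sample pooled-variance t-test, left-tailed).
s_p² = [(16−1)·20.1² + (10−1)·15.8²]/(16+10−2) = 346.121
t = (83.1 − 105)/√[346.121·(1/16 + 1/10)] = -2.920
df = n₁ + n₂ − 2 = 24
p-value = P(T ≤ -2.920) ≈ 0.004
Since p ≈ 0.004 < α = 0.05, reject H0; the evidence is statistically significant.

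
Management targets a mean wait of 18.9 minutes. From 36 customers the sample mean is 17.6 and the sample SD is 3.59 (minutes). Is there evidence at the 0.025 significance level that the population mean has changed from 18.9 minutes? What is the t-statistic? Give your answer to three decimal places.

H0: μ = 18.9; H1: μ ≠ 18.9 (one-sample t-test, two-sided).
t = (x̄ − μ₀)/(s/√n) = (17.6 − 18.9)/(3.59/√36) = -2.173
df = n − 1 = 35
Two-sided p-value ≈ 0.037
Since p ≈ 0.037 > α = 0.025, fail to reject H0; the data do not provide sufficient evidence against H0.

-2.173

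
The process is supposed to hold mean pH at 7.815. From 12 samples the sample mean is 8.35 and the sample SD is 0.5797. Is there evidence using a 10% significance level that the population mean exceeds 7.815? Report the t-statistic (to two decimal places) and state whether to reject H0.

t = 3.20; reject H0

H0: μ = 7.815; H1: μ > 7.815 (one-sample t-test, right-tailed).
t = (x̄ − μ₀)/(s/√n) = (8.35 − 7.815)/(0.5797/√12) = 3.20
df = n − 1 = 11
p-value = P(T ≥ 3.20) ≈ 0.0043
Since p ≈ 0.0043 < α = 0.1, reject H0; the data support H1.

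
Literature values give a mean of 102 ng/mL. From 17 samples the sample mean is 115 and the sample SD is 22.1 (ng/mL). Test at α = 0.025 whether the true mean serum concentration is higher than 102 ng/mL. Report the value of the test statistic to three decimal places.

2.425

H0: μ = 102; H1: μ > 102 (one-sample t-test, right-tailed).
t = (x̄ − μ₀)/(s/√n) = (115 − 102)/(22.1/√17) = 2.425
df = n − 1 = 16
p-value = P(T ≥ 2.425) ≈ 0.0137
Since p ≈ 0.0137 < α = 0.025, reject H0; the evidence is statistically significant.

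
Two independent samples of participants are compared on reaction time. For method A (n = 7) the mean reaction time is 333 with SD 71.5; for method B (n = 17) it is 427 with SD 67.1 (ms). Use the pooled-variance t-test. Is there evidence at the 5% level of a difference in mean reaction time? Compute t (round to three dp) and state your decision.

t = -3.063; reject H0

Let group 1 = method A, group 2 = method B. H0: μ_1 = μ_2; H1: μ_1 ≠ μ_2 (two-sample pooled-variance t-test, two-sided).
s_p² = [(7−1)·71.5² + (17−1)·67.1²]/(7+17−2) = 4668.73
t = (333 − 427)/√[4668.73·(1/7 + 1/17)] = -3.063
df = n₁ + n₂ − 2 = 22
Two-sided p-value ≈ 0.0057
Since p ≈ 0.0057 < α = 0.05, reject H0; the data support H1.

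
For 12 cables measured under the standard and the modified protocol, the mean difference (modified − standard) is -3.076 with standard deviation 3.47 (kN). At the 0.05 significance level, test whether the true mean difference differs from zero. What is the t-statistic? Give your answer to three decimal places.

-3.071

H0: μ_d = 0; H1: μ_d ≠ 0 (paired t-test on the differences, two-sided).
t = d̄/(s_d/√n) = -3.076/(3.47/√12) = -3.071
df = n − 1 = 11
Two-sided p-value ≈ 0.0106
Since p ≈ 0.0106 < α = 0.05, reject H0; the evidence is statistically significant.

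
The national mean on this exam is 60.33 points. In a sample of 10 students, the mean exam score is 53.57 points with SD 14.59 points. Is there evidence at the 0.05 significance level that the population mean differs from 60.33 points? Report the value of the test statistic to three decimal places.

H0: μ = 60.33; H1: μ ≠ 60.33 (one-sample t-test, two-sided).
t = (x̄ − μ₀)/(s/√n) = (53.57 − 60.33)/(14.59/√10) = -1.465
df = n − 1 = 9
Two-sided p-value ≈ 0.1769
Since p ≈ 0.1769 > α = 0.05, fail to reject H0; the evidence is not statistically significant.

-1.465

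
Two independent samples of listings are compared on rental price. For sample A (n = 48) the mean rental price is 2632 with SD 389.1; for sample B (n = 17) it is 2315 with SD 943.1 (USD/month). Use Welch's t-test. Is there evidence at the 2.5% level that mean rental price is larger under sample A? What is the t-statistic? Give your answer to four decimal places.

Let group 1 = sample A, group 2 = sample B. H0: μ_1 = μ_2; H1: μ_1 > μ_2 (Welch's two-sample t-test, right-tailed).
t = (x̄_1 − x̄_2)/√(s_1²/n_1 + s_2²/n_2) = (2632 − 2315)/√(389.1²/48 + 943.1²/17) = 1.3459
Welch–Satterthwaite df ≈ 17.97
p-value = P(T ≥ 1.3459) ≈ 0.0975
Since p ≈ 0.0975 > α = 0.025, fail to reject H0; the data do not provide sufficient evidence against H0.

1.3459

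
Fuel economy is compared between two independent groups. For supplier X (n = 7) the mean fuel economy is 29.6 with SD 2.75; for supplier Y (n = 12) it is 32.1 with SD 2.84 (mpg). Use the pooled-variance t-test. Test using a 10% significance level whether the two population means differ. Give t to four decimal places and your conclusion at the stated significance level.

Let group 1 = supplier X, group 2 = supplier Y. H0: μ_1 = μ_2; H1: μ_1 ≠ μ_2 (two-sample pooled-variance t-test, two-sided).
s_p² = [(7−1)·2.75² + (12−1)·2.84²]/(7+12−2) = 7.88804
t = (29.6 − 32.1)/√[7.88804·(1/7 + 1/12)] = -1.8716
df = n₁ + n₂ − 2 = 17
Two-sided p-value ≈ 0.079
Since p ≈ 0.079 < α = 0.1, reject H0; the data support H1.

t = -1.8716; reject H0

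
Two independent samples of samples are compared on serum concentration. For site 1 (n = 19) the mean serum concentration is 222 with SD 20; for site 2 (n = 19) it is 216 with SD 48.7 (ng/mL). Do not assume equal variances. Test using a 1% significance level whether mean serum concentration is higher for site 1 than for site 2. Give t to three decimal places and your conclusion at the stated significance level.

t = 0.497; fail to reject H0

Let group 1 = site 1, group 2 = site 2. H0: μ_1 = μ_2; H1: μ_1 > μ_2 (Welch's two-sample t-test, right-tailed).
t = (x̄_1 − x̄_2)/√(s_1²/n_1 + s_2²/n_2) = (222 − 216)/√(20²/19 + 48.7²/19) = 0.497
Welch–Satterthwaite df ≈ 23.90
p-value = P(T ≥ 0.497) ≈ 0.312
Since p ≈ 0.312 > α = 0.01, fail to reject H0; the evidence is not statistically significant.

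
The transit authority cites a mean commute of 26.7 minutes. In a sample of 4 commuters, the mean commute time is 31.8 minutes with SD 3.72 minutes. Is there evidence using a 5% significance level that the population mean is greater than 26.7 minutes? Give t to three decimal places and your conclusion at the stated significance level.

t = 2.742; reject H0

H0: μ = 26.7; H1: μ > 26.7 (one-sample t-test, right-tailed).
t = (x̄ − μ₀)/(s/√n) = (31.8 − 26.7)/(3.72/√4) = 2.742
df = n − 1 = 3
p-value = P(T ≥ 2.742) ≈ 0.0356
Since p ≈ 0.0356 < α = 0.05, reject H0; the data support H1.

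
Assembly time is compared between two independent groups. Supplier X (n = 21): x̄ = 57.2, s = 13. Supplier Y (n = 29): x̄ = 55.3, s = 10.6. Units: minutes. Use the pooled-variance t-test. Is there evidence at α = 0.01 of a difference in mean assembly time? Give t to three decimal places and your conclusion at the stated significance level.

t = 0.569; fail to reject H0

Let group 1 = supplier X, group 2 = supplier Y. H0: μ_1 = μ_2; H1: μ_1 ≠ μ_2 (two-sample pooled-variance t-test, two-sided).
s_p² = [(21−1)·13² + (29−1)·10.6²]/(21+29−2) = 135.96
t = (57.2 − 55.3)/√[135.96·(1/21 + 1/29)] = 0.569
df = n₁ + n₂ − 2 = 48
Two-sided p-value ≈ 0.5722
Since p ≈ 0.5722 > α = 0.01, fail to reject H0; the data do not provide sufficient evidence against H0.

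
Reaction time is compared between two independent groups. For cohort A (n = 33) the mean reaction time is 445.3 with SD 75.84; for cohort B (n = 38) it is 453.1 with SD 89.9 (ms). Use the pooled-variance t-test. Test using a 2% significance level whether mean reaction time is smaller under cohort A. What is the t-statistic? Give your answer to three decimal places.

-0.392

Let group 1 = cohort A, group 2 = cohort B. H0: μ_1 = μ_2; H1: μ_1 < μ_2 (two-sample pooled-variance t-test, left-tailed).
s_p² = [(33−1)·75.84² + (38−1)·89.9²]/(33+38−2) = 7001.29
t = (445.3 − 453.1)/√[7001.29·(1/33 + 1/38)] = -0.392
df = n₁ + n₂ − 2 = 69
p-value = P(T ≤ -0.392) ≈ 0.348
Since p ≈ 0.348 > α = 0.02, fail to reject H0; the evidence is not statistically significant.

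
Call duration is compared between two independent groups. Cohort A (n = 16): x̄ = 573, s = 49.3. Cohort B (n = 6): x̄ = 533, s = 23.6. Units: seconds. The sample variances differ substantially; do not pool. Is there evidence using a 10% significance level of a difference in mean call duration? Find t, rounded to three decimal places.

Let group 1 = cohort A, group 2 = cohort B. H0: μ_1 = μ_2; H1: μ_1 ≠ μ_2 (Welch's two-sample t-test, two-sided).
t = (x̄_1 − x̄_2)/√(s_1²/n_1 + s_2²/n_2) = (573 − 533)/√(49.3²/16 + 23.6²/6) = 2.557
Welch–Satterthwaite df ≈ 18.36
Two-sided p-value ≈ 0.020
Since p ≈ 0.020 < α = 0.1, reject H0; the data support H1.

2.557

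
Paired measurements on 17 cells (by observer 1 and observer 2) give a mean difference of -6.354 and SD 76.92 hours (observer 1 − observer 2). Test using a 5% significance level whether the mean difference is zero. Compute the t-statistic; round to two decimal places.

-0.34

H0: μ_d = 0; H1: μ_d ≠ 0 (paired t-test on the differences, two-sided).
t = d̄/(s_d/√n) = -6.354/(76.92/√17) = -0.34
df = n − 1 = 16
Two-sided p-value ≈ 0.738
Since p ≈ 0.738 > α = 0.05, fail to reject H0; the data do not provide sufficient evidence against H0.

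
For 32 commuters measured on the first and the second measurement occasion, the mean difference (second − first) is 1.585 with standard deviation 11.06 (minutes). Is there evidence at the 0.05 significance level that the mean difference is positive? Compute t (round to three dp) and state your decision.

H0: μ_d = 0; H1: μ_d > 0 (paired t-test on the differences, right-tailed).
t = d̄/(s_d/√n) = 1.585/(11.06/√32) = 0.811
df = n − 1 = 31
p-value = P(T ≥ 0.811) ≈ 0.2119
Since p ≈ 0.2119 > α = 0.05, fail to reject H0; the data do not provide sufficient evidence against H0.

t = 0.811; fail to reject H0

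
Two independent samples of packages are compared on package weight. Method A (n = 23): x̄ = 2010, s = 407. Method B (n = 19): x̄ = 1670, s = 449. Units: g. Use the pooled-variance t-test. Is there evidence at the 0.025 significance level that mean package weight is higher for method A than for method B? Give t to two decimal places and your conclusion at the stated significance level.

Let group 1 = method A, group 2 = method B. H0: μ_1 = μ_2; H1: μ_1 > μ_2 (two-sample pooled-variance t-test, right-tailed).
s_p² = [(23−1)·407² + (19−1)·449²]/(23+19−2) = 181827
t = (2010 − 1670)/√[181827·(1/23 + 1/19)] = 2.57
df = n₁ + n₂ − 2 = 40
p-value = P(T ≥ 2.57) ≈ 0.007
Since p ≈ 0.007 < α = 0.025, reject H0; the evidence is statistically significant.

t = 2.57; reject H0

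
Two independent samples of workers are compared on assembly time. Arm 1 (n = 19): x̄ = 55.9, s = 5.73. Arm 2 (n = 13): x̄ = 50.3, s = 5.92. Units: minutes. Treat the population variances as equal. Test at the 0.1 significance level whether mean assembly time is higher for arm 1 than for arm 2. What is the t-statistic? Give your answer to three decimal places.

2.679

Let group 1 = arm 1, group 2 = arm 2. H0: μ_1 = μ_2; H1: μ_1 > μ_2 (two-sample pooled-variance t-test, right-tailed).
s_p² = [(19−1)·5.73² + (13−1)·5.92²]/(19+13−2) = 33.7183
t = (55.9 − 50.3)/√[33.7183·(1/19 + 1/13)] = 2.679
df = n₁ + n₂ − 2 = 30
p-value = P(T ≥ 2.679) ≈ 0.0059
Since p ≈ 0.0059 < α = 0.1, reject H0; the data support H1.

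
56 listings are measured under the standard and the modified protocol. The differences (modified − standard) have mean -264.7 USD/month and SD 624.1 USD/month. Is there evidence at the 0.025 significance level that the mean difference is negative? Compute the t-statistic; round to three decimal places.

-3.174

H0: μ_d = 0; H1: μ_d < 0 (paired t-test on the differences, left-tailed).
t = d̄/(s_d/√n) = -264.7/(624.1/√56) = -3.174
df = n − 1 = 55
p-value = P(T ≤ -3.174) ≈ 0.001
Since p ≈ 0.001 < α = 0.025, reject H0; the evidence is statistically significant.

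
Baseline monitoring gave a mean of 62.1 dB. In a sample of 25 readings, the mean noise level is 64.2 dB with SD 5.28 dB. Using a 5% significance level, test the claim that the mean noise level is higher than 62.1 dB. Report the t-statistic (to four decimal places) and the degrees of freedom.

H0: μ = 62.1; H1: μ > 62.1 (one-sample t-test, right-tailed).
t = (x̄ − μ₀)/(s/√n) = (64.2 − 62.1)/(5.28/√25) = 1.9886
df = n − 1 = 24
p-value = P(T ≥ 1.9886) ≈ 0.0291
Since p ≈ 0.0291 < α = 0.05, reject H0; the evidence is statistically significant.

t = 1.9886, df = 24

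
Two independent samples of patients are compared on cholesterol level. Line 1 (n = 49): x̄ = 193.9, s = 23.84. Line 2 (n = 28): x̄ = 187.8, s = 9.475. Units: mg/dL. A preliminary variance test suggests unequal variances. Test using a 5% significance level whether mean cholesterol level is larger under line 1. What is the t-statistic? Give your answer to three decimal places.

1.585

Let group 1 = line 1, group 2 = line 2. H0: μ_1 = μ_2; H1: μ_1 > μ_2 (Welch's two-sample t-test, right-tailed).
t = (x̄_1 − x̄_2)/√(s_1²/n_1 + s_2²/n_2) = (193.9 − 187.8)/√(23.84²/49 + 9.475²/28) = 1.585
Welch–Satterthwaite df ≈ 68.85
p-value = P(T ≥ 1.585) ≈ 0.0587
Since p ≈ 0.0587 > α = 0.05, fail to reject H0; the evidence is not statistically significant.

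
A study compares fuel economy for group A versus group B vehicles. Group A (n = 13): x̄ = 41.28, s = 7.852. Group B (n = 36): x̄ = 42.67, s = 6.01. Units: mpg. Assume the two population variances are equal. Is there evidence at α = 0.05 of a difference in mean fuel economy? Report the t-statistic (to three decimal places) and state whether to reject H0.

Let group 1 = group A, group 2 = group B. H0: μ_1 = μ_2; H1: μ_1 ≠ μ_2 (two-sample pooled-variance t-test, two-sided).
s_p² = [(13−1)·7.852² + (36−1)·6.01²]/(13+36−2) = 42.6394
t = (41.28 − 42.67)/√[42.6394·(1/13 + 1/36)] = -0.658
df = n₁ + n₂ − 2 = 47
Two-sided p-value ≈ 0.5138
Since p ≈ 0.5138 > α = 0.05, fail to reject H0; the evidence is not statistically significant.

t = -0.658; fail to reject H0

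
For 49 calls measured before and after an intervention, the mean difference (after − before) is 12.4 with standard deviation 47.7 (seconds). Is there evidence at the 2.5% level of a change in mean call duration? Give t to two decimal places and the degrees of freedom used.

t = 1.82, df = 48

H0: μ_d = 0; H1: μ_d ≠ 0 (paired t-test on the differences, two-sided).
t = d̄/(s_d/√n) = 12.4/(47.7/√49) = 1.82
df = n − 1 = 48
Two-sided p-value ≈ 0.075
Since p ≈ 0.075 > α = 0.025, fail to reject H0; the data do not provide sufficient evidence against H0.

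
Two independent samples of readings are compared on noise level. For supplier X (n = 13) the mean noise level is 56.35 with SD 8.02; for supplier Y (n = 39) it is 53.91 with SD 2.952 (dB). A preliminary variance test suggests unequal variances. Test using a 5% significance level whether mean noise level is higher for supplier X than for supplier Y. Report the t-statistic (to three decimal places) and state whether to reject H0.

Let group 1 = supplier X, group 2 = supplier Y. H0: μ_1 = μ_2; H1: μ_1 > μ_2 (Welch's two-sample t-test, right-tailed).
t = (x̄_1 − x̄_2)/√(s_1²/n_1 + s_2²/n_2) = (56.35 − 53.91)/√(8.02²/13 + 2.952²/39) = 1.073
Welch–Satterthwaite df ≈ 13.10
p-value = P(T ≥ 1.073) ≈ 0.1513
Since p ≈ 0.1513 > α = 0.05, fail to reject H0; the evidence is not statistically significant.

t = 1.073; fail to reject H0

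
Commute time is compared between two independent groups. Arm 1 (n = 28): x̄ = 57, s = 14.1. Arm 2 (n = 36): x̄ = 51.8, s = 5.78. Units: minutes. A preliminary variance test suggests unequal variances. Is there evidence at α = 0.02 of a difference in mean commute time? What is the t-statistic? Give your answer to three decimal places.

1.835

Let group 1 = arm 1, group 2 = arm 2. H0: μ_1 = μ_2; H1: μ_1 ≠ μ_2 (Welch's two-sample t-test, two-sided).
t = (x̄_1 − x̄_2)/√(s_1²/n_1 + s_2²/n_2) = (57 − 51.8)/√(14.1²/28 + 5.78²/36) = 1.835
Welch–Satterthwaite df ≈ 34.07
Two-sided p-value ≈ 0.0752
Since p ≈ 0.0752 > α = 0.02, fail to reject H0; the evidence is not statistically significant.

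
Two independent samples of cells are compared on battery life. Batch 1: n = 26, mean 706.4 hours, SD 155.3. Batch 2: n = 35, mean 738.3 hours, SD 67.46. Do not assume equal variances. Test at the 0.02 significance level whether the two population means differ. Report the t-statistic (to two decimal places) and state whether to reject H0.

t = -0.98; fail to reject H0

Let group 1 = batch 1, group 2 = batch 2. H0: μ_1 = μ_2; H1: μ_1 ≠ μ_2 (Welch's two-sample t-test, two-sided).
t = (x̄_1 − x̄_2)/√(s_1²/n_1 + s_2²/n_2) = (706.4 − 738.3)/√(155.3²/26 + 67.46²/35) = -0.98
Welch–Satterthwaite df ≈ 32.04
Two-sided p-value ≈ 0.3340
Since p ≈ 0.3340 > α = 0.02, fail to reject H0; the data do not provide sufficient evidence against H0.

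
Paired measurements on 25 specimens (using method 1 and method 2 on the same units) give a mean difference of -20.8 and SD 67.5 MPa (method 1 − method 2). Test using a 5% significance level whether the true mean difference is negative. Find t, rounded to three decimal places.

-1.541

H0: μ_d = 0; H1: μ_d < 0 (paired t-test on the differences, left-tailed).
t = d̄/(s_d/√n) = -20.8/(67.5/√25) = -1.541
df = n − 1 = 24
p-value = P(T ≤ -1.541) ≈ 0.068
Since p ≈ 0.068 > α = 0.05, fail to reject H0; the evidence is not statistically significant.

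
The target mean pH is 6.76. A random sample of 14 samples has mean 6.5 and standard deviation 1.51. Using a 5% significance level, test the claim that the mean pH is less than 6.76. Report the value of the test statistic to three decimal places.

-0.644

H0: μ = 6.76; H1: μ < 6.76 (one-sample t-test, left-tailed).
t = (x̄ − μ₀)/(s/√n) = (6.5 − 6.76)/(1.51/√14) = -0.644
df = n − 1 = 13
p-value = P(T ≤ -0.644) ≈ 0.265
Since p ≈ 0.265 > α = 0.05, fail to reject H0; the data do not provide sufficient evidence against H0.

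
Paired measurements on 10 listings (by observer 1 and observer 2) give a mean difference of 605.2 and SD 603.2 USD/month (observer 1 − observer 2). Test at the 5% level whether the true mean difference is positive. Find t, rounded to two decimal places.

H0: μ_d = 0; H1: μ_d > 0 (paired t-test on the differences, right-tailed).
t = d̄/(s_d/√n) = 605.2/(603.2/√10) = 3.17
df = n − 1 = 9
p-value = P(T ≥ 3.17) ≈ 0.006
Since p ≈ 0.006 < α = 0.05, reject H0; the data support H1.

3.17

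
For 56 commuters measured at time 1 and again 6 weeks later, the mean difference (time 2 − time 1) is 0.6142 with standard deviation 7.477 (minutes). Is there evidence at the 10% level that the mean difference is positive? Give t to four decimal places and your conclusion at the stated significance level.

t = 0.6147; fail to reject H0

H0: μ_d = 0; H1: μ_d > 0 (paired t-test on the differences, right-tailed).
t = d̄/(s_d/√n) = 0.6142/(7.477/√56) = 0.6147
df = n − 1 = 55
p-value = P(T ≥ 0.6147) ≈ 0.271
Since p ≈ 0.271 > α = 0.1, fail to reject H0; the evidence is not statistically significant.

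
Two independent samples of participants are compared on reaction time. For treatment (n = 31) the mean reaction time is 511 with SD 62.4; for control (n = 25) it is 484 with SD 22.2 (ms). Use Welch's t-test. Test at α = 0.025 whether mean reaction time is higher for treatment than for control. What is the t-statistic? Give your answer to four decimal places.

Let group 1 = treatment, group 2 = control. H0: μ_1 = μ_2; H1: μ_1 > μ_2 (Welch's two-sample t-test, right-tailed).
t = (x̄_1 − x̄_2)/√(s_1²/n_1 + s_2²/n_2) = (511 − 484)/√(62.4²/31 + 22.2²/25) = 2.2398
Welch–Satterthwaite df ≈ 38.96
p-value = P(T ≥ 2.2398) ≈ 0.015
Since p ≈ 0.015 < α = 0.025, reject H0; the data support H1.

2.2398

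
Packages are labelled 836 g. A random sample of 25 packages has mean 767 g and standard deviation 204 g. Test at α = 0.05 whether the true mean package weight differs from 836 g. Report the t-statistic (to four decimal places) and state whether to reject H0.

t = -1.6912; fail to reject H0

H0: μ = 836; H1: μ ≠ 836 (one-sample t-test, two-sided).
t = (x̄ − μ₀)/(s/√n) = (767 − 836)/(204/√25) = -1.6912
df = n − 1 = 24
Two-sided p-value ≈ 0.1038
Since p ≈ 0.1038 > α = 0.05, fail to reject H0; the data do not provide sufficient evidence against H0.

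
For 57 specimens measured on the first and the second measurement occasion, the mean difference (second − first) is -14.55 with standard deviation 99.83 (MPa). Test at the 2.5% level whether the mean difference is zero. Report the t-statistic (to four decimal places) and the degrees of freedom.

H0: μ_d = 0; H1: μ_d ≠ 0 (paired t-test on the differences, two-sided).
t = d̄/(s_d/√n) = -14.55/(99.83/√57) = -1.1004
df = n − 1 = 56
Two-sided p-value ≈ 0.276
Since p ≈ 0.276 > α = 0.025, fail to reject H0; the evidence is not statistically significant.

t = -1.1004, df = 56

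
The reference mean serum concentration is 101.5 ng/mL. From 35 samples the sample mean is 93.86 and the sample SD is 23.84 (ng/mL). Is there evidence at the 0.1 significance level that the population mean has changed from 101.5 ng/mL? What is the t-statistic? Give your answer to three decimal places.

-1.896

H0: μ = 101.5; H1: μ ≠ 101.5 (one-sample t-test, two-sided).
t = (x̄ − μ₀)/(s/√n) = (93.86 − 101.5)/(23.84/√35) = -1.896
df = n − 1 = 34
Two-sided p-value ≈ 0.0665
Since p ≈ 0.0665 < α = 0.1, reject H0; the evidence is statistically significant.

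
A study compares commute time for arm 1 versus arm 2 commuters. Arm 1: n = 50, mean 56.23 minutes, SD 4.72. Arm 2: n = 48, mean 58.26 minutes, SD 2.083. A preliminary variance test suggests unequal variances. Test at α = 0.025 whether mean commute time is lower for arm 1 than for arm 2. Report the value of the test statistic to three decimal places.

Let group 1 = arm 1, group 2 = arm 2. H0: μ_1 = μ_2; H1: μ_1 < μ_2 (Welch's two-sample t-test, left-tailed).
t = (x̄_1 − x̄_2)/√(s_1²/n_1 + s_2²/n_2) = (56.23 − 58.26)/√(4.72²/50 + 2.083²/48) = -2.773
Welch–Satterthwaite df ≈ 67.98
p-value = P(T ≤ -2.773) ≈ 0.004
Since p ≈ 0.004 < α = 0.025, reject H0; the data support H1.

-2.773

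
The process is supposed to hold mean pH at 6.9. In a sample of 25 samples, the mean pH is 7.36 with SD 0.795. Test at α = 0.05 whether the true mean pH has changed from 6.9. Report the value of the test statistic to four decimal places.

H0: μ = 6.9; H1: μ ≠ 6.9 (one-sample t-test, two-sided).
t = (x̄ − μ₀)/(s/√n) = (7.36 − 6.9)/(0.795/√25) = 2.8931
df = n − 1 = 24
Two-sided p-value ≈ 0.008
Since p ≈ 0.008 < α = 0.05, reject H0; the data support H1.

2.8931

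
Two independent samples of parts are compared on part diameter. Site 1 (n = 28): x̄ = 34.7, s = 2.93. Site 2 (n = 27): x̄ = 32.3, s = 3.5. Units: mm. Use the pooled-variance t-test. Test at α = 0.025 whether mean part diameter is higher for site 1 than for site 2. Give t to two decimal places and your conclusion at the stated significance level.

Let group 1 = site 1, group 2 = site 2. H0: μ_1 = μ_2; H1: μ_1 > μ_2 (two-sample pooled-variance t-test, right-tailed).
s_p² = [(28−1)·2.93² + (27−1)·3.5²]/(28+27−2) = 10.3829
t = (34.7 − 32.3)/√[10.3829·(1/28 + 1/27)] = 2.76
df = n₁ + n₂ − 2 = 53
p-value = P(T ≥ 2.76) ≈ 0.0039
Since p ≈ 0.0039 < α = 0.025, reject H0; the evidence is statistically significant.

t = 2.76; reject H0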